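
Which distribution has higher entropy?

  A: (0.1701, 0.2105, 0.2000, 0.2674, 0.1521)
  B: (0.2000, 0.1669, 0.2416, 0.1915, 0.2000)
B

Both distributions are close to uniform, making this a harder comparison.

H(A) = 2.2943 bits
H(B) = 2.3116 bits

The distribution closer to uniform has higher entropy.
Answer: B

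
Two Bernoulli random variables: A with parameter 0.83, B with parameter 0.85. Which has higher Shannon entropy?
A

For binary distributions, entropy is maximized at p=0.5 and decreases as p moves toward 0 or 1.

H(A) = H(0.83) = 0.6577 bits
H(B) = H(0.85) = 0.6098 bits

Distribution A (p=0.83) is closer to uniform (p=0.5), so it has higher entropy.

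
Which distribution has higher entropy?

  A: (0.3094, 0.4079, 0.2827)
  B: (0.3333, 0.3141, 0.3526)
B

Both distributions are close to uniform, making this a harder comparison.

H(A) = 1.5666 bits
H(B) = 1.5834 bits

The distribution closer to uniform has higher entropy.
Answer: B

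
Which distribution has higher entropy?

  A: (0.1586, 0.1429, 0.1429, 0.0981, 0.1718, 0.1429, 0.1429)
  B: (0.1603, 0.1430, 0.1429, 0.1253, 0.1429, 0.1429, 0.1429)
B

Both distributions are close to uniform, making this a harder comparison.

H(A) = 2.7908 bits
H(B) = 2.8042 bits

The distribution closer to uniform has higher entropy.
Answer: B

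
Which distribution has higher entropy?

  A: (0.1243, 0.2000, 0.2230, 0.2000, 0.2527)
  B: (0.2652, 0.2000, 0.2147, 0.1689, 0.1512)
B

Both distributions are close to uniform, making this a harder comparison.

H(A) = 2.2869 bits
H(B) = 2.2942 bits

The distribution closer to uniform has higher entropy.
Answer: B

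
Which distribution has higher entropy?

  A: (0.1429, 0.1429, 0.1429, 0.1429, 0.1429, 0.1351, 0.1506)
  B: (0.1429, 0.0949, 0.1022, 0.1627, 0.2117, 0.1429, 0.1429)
A

Both distributions are close to uniform, making this a harder comparison.

H(A) = 2.8067 bits
H(B) = 2.7621 bits

The distribution closer to uniform has higher entropy.
Answer: A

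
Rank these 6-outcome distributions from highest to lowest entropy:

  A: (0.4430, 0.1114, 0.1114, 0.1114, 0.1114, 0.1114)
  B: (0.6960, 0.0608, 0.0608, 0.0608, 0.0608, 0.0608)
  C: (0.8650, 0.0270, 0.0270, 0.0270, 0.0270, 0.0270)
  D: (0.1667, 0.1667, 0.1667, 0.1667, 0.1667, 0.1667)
D > A > B > C

Key insight: Entropy is maximized by uniform distributions and minimized by concentrated distributions.

Entropies:
  H(A) = 2.2839 bits
  H(B) = 1.5920 bits
  H(C) = 0.8845 bits
  H(D) = 2.5850 bits

Ranking: D > A > B > C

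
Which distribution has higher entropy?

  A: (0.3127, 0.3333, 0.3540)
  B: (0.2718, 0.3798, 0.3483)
A

Both distributions are close to uniform, making this a harder comparison.

H(A) = 1.5831 bits
H(B) = 1.5713 bits

The distribution closer to uniform has higher entropy.
Answer: A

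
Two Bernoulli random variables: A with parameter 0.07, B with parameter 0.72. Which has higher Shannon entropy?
B

For binary distributions, entropy is maximized at p=0.5 and decreases as p moves toward 0 or 1.

H(A) = H(0.07) = 0.3659 bits
H(B) = H(0.72) = 0.8555 bits

Distribution B (p=0.72) is closer to uniform (p=0.5), so it has higher entropy.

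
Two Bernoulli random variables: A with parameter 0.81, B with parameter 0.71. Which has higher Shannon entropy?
B

For binary distributions, entropy is maximized at p=0.5 and decreases as p moves toward 0 or 1.

H(A) = H(0.81) = 0.7015 bits
H(B) = H(0.71) = 0.8687 bits

Distribution B (p=0.71) is closer to uniform (p=0.5), so it has higher entropy.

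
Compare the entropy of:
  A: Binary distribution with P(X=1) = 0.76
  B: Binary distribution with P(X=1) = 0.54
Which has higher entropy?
B

For binary distributions, entropy is maximized at p=0.5 and decreases as p moves toward 0 or 1.

H(A) = H(0.76) = 0.7950 bits
H(B) = H(0.54) = 0.9954 bits

Distribution B (p=0.54) is closer to uniform (p=0.5), so it has higher entropy.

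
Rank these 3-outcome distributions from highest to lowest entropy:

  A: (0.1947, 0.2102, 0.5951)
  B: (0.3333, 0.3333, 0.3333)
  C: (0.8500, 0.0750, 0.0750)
B > A > C

Key insight: Entropy is maximized by uniform distributions and minimized by concentrated distributions.

- Uniform distributions have maximum entropy log₂(3) = 1.5850 bits
- The more "peaked" or concentrated a distribution, the lower its entropy

Entropies:
  H(A) = 1.3782 bits
  H(B) = 1.5850 bits
  H(C) = 0.7598 bits

Ranking: B > A > C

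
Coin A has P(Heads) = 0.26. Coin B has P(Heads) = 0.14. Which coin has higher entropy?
A

For binary distributions, entropy is maximized at p=0.5 and decreases as p moves toward 0 or 1.

H(A) = H(0.26) = 0.8267 bits
H(B) = H(0.14) = 0.5842 bits

Distribution A (p=0.26) is closer to uniform (p=0.5), so it has higher entropy.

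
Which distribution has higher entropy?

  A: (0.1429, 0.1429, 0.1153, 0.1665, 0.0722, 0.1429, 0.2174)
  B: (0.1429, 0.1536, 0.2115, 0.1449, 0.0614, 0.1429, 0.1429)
A

Both distributions are close to uniform, making this a harder comparison.

H(A) = 2.7456 bits
H(B) = 2.7433 bits

The distribution closer to uniform has higher entropy.
Answer: A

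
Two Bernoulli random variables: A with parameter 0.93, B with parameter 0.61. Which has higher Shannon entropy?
B

For binary distributions, entropy is maximized at p=0.5 and decreases as p moves toward 0 or 1.

H(A) = H(0.93) = 0.3659 bits
H(B) = H(0.61) = 0.9648 bits

Distribution B (p=0.61) is closer to uniform (p=0.5), so it has higher entropy.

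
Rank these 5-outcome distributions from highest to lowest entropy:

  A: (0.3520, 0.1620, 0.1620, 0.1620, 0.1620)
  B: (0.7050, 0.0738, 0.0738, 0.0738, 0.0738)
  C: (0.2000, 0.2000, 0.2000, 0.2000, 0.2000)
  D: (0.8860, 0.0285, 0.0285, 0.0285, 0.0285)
C > A > B > D

Key insight: Entropy is maximized by uniform distributions and minimized by concentrated distributions.

Entropies:
  H(A) = 2.2318 bits
  H(B) = 1.4651 bits
  H(C) = 2.3219 bits
  H(D) = 0.7399 bits

Ranking: C > A > B > D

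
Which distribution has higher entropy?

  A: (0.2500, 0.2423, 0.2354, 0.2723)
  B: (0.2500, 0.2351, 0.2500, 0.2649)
B

Both distributions are close to uniform, making this a harder comparison.

H(A) = 1.9978 bits
H(B) = 1.9987 bits

The distribution closer to uniform has higher entropy.
Answer: B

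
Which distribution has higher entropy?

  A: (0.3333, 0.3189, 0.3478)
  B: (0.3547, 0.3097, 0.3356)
A

Both distributions are close to uniform, making this a harder comparison.

H(A) = 1.5841 bits
H(B) = 1.5827 bits

The distribution closer to uniform has higher entropy.
Answer: A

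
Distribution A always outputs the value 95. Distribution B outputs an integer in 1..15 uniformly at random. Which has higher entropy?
B

A is deterministic, so H(A) = 0. B is uniform over 15 outcomes, so H(B) = log₂(15) = 3.907 bits. Any distribution with genuine randomness has higher entropy than a deterministic one.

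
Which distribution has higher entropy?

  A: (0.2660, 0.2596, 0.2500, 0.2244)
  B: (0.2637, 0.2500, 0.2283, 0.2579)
B

Both distributions are close to uniform, making this a harder comparison.

H(A) = 1.9970 bits
H(B) = 1.9979 bits

The distribution closer to uniform has higher entropy.
Answer: B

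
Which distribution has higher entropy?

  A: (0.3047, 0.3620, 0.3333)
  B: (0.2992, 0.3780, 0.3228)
A

Both distributions are close to uniform, making this a harder comparison.

H(A) = 1.5814 bits
H(B) = 1.5780 bits

The distribution closer to uniform has higher entropy.
Answer: A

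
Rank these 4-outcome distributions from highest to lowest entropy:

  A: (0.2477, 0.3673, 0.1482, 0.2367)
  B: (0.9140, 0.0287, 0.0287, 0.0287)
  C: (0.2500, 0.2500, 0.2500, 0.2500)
C > A > B

Key insight: Entropy is maximized by uniform distributions and minimized by concentrated distributions.

- Uniform distributions have maximum entropy log₂(4) = 2.0000 bits
- The more "peaked" or concentrated a distribution, the lower its entropy

Entropies:
  H(A) = 1.9298 bits
  H(B) = 0.5593 bits
  H(C) = 2.0000 bits

Ranking: C > A > B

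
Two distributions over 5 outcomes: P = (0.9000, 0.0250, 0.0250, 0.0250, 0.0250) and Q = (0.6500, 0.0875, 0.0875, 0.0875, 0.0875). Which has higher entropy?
Q

P is highly concentrated on one outcome (90%), making it nearly deterministic. Q spreads its mass more evenly (max 65%). The more spread-out distribution has higher entropy: H(P) ≈ 0.669 bits, H(Q) ≈ 1.634 bits.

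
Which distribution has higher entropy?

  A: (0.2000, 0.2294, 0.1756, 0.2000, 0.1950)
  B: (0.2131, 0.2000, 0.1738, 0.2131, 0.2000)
B

Both distributions are close to uniform, making this a harder comparison.

H(A) = 2.3166 bits
H(B) = 2.3181 bits

The distribution closer to uniform has higher entropy.
Answer: B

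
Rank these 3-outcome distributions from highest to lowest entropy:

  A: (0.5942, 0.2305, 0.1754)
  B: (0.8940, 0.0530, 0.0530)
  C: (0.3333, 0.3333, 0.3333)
C > A > B

Key insight: Entropy is maximized by uniform distributions and minimized by concentrated distributions.

- Uniform distributions have maximum entropy log₂(3) = 1.5850 bits
- The more "peaked" or concentrated a distribution, the lower its entropy

Entropies:
  H(A) = 1.3747 bits
  H(B) = 0.5937 bits
  H(C) = 1.5850 bits

Ranking: C > A > B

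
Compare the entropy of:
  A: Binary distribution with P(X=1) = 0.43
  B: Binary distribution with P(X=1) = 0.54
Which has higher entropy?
B

For binary distributions, entropy is maximized at p=0.5 and decreases as p moves toward 0 or 1.

H(A) = H(0.43) = 0.9858 bits
H(B) = H(0.54) = 0.9954 bits

Distribution B (p=0.54) is closer to uniform (p=0.5), so it has higher entropy.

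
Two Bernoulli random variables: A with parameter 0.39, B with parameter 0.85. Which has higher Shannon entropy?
A

For binary distributions, entropy is maximized at p=0.5 and decreases as p moves toward 0 or 1.

H(A) = H(0.39) = 0.9648 bits
H(B) = H(0.85) = 0.6098 bits

Distribution A (p=0.39) is closer to uniform (p=0.5), so it has higher entropy.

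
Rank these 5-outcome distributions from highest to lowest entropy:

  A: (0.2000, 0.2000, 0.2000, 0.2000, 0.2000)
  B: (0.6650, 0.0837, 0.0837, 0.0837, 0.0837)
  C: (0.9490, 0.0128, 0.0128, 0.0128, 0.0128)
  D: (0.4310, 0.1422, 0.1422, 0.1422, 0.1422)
A > D > B > C

Key insight: Entropy is maximized by uniform distributions and minimized by concentrated distributions.

Entropies:
  H(A) = 2.3219 bits
  H(B) = 1.5900 bits
  H(C) = 0.3926 bits
  H(D) = 2.1242 bits

Ranking: A > D > B > C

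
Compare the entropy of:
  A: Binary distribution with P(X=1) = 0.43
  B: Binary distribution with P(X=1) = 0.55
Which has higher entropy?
B

For binary distributions, entropy is maximized at p=0.5 and decreases as p moves toward 0 or 1.

H(A) = H(0.43) = 0.9858 bits
H(B) = H(0.55) = 0.9928 bits

Distribution B (p=0.55) is closer to uniform (p=0.5), so it has higher entropy.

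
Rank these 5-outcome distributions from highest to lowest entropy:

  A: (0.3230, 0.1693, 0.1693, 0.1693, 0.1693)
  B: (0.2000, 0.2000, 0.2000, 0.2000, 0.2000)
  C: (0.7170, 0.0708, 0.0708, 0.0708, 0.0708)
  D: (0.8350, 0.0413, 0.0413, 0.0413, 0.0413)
B > A > C > D

Key insight: Entropy is maximized by uniform distributions and minimized by concentrated distributions.

Entropies:
  H(A) = 2.2616 bits
  H(B) = 2.3219 bits
  H(C) = 1.4255 bits
  H(D) = 0.9761 bits

Ranking: B > A > C > D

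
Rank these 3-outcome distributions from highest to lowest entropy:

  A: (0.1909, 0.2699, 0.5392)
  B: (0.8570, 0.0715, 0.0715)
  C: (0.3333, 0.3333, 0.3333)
C > A > B

Key insight: Entropy is maximized by uniform distributions and minimized by concentrated distributions.

- Uniform distributions have maximum entropy log₂(3) = 1.5850 bits
- The more "peaked" or concentrated a distribution, the lower its entropy

Entropies:
  H(A) = 1.4465 bits
  H(B) = 0.7350 bits
  H(C) = 1.5850 bits

Ranking: C > A > B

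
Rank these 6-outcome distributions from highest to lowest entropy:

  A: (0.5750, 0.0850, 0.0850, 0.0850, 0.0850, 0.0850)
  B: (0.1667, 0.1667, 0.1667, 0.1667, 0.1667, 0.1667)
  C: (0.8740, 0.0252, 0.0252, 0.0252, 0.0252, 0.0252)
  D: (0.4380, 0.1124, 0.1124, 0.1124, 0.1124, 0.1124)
B > D > A > C

Key insight: Entropy is maximized by uniform distributions and minimized by concentrated distributions.

Entropies:
  H(A) = 1.9705 bits
  H(B) = 2.5850 bits
  H(C) = 0.8389 bits
  H(D) = 2.2938 bits

Ranking: B > D > A > C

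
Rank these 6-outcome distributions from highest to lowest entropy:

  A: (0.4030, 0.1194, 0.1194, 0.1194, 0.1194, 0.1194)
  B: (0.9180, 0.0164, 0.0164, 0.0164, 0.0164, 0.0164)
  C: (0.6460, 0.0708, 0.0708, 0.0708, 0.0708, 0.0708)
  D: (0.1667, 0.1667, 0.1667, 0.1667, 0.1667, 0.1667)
D > A > C > B

Key insight: Entropy is maximized by uniform distributions and minimized by concentrated distributions.

Entropies:
  H(A) = 2.3589 bits
  H(B) = 0.5996 bits
  H(C) = 1.7596 bits
  H(D) = 2.5850 bits

Ranking: D > A > C > B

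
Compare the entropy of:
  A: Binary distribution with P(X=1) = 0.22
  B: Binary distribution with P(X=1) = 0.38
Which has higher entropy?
B

For binary distributions, entropy is maximized at p=0.5 and decreases as p moves toward 0 or 1.

H(A) = H(0.22) = 0.7602 bits
H(B) = H(0.38) = 0.9580 bits

Distribution B (p=0.38) is closer to uniform (p=0.5), so it has higher entropy.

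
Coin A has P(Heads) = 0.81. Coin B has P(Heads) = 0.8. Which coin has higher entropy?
B

For binary distributions, entropy is maximized at p=0.5 and decreases as p moves toward 0 or 1.

H(A) = H(0.81) = 0.7015 bits
H(B) = H(0.8) = 0.7219 bits

Distribution B (p=0.8) is closer to uniform (p=0.5), so it has higher entropy.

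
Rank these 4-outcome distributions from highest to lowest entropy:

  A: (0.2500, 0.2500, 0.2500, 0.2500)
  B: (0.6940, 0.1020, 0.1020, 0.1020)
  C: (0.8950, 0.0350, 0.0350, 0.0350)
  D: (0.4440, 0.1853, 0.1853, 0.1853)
A > D > B > C

Key insight: Entropy is maximized by uniform distributions and minimized by concentrated distributions.

Entropies:
  H(A) = 2.0000 bits
  H(B) = 1.3735 bits
  H(C) = 0.6511 bits
  H(D) = 1.8722 bits

Ranking: A > D > B > C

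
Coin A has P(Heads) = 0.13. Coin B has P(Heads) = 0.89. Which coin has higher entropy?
A

For binary distributions, entropy is maximized at p=0.5 and decreases as p moves toward 0 or 1.

H(A) = H(0.13) = 0.5574 bits
H(B) = H(0.89) = 0.4999 bits

Distribution A (p=0.13) is closer to uniform (p=0.5), so it has higher entropy.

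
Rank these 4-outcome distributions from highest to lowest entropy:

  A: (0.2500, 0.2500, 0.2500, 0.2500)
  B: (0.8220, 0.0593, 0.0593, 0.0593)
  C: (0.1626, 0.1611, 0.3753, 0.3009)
A > C > B

Key insight: Entropy is maximized by uniform distributions and minimized by concentrated distributions.

- Uniform distributions have maximum entropy log₂(4) = 2.0000 bits
- The more "peaked" or concentrated a distribution, the lower its entropy

Entropies:
  H(A) = 2.0000 bits
  H(B) = 0.9578 bits
  H(C) = 1.9025 bits

Ranking: A > C > B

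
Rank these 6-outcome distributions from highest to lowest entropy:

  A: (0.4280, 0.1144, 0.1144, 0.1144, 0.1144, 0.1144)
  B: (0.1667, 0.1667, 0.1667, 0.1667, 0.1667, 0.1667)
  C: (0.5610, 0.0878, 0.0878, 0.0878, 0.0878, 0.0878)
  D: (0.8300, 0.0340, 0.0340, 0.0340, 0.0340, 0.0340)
B > A > C > D

Key insight: Entropy is maximized by uniform distributions and minimized by concentrated distributions.

Entropies:
  H(A) = 2.3131 bits
  H(B) = 2.5850 bits
  H(C) = 2.0086 bits
  H(D) = 1.0524 bits

Ranking: B > A > C > D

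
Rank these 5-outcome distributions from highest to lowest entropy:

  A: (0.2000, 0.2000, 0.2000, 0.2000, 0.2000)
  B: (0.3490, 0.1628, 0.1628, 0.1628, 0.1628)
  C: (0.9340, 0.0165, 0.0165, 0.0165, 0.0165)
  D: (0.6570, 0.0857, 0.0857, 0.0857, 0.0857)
A > B > D > C

Key insight: Entropy is maximized by uniform distributions and minimized by concentrated distributions.

Entropies:
  H(A) = 2.3219 bits
  H(B) = 2.2352 bits
  H(C) = 0.4828 bits
  H(D) = 1.6137 bits

Ranking: A > B > D > C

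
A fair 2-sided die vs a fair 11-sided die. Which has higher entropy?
11-sided die

Both are uniform distributions; for uniform over n outcomes, H = log₂(n). H(2-sided) = log₂(2) = 1.000 bits and H(11-sided) = log₂(11) = 3.459 bits. More outcomes in a uniform distribution means higher entropy.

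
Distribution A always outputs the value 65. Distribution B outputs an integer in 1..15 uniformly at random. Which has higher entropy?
B

A is deterministic, so H(A) = 0. B is uniform over 15 outcomes, so H(B) = log₂(15) = 3.907 bits. Any distribution with genuine randomness has higher entropy than a deterministic one.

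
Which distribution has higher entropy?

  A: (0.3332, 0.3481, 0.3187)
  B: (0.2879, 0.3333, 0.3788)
A

Both distributions are close to uniform, making this a harder comparison.

H(A) = 1.5840 bits
H(B) = 1.5760 bits

The distribution closer to uniform has higher entropy.
Answer: A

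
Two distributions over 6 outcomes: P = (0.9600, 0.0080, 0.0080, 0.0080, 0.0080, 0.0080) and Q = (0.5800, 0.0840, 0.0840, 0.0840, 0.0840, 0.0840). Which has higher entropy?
Q

P is highly concentrated on one outcome (96%), making it nearly deterministic. Q spreads its mass more evenly (max 58%). The more spread-out distribution has higher entropy: H(P) ≈ 0.335 bits, H(Q) ≈ 1.957 bits.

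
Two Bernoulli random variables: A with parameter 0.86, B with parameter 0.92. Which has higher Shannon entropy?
A

For binary distributions, entropy is maximized at p=0.5 and decreases as p moves toward 0 or 1.

H(A) = H(0.86) = 0.5842 bits
H(B) = H(0.92) = 0.4022 bits

Distribution A (p=0.86) is closer to uniform (p=0.5), so it has higher entropy.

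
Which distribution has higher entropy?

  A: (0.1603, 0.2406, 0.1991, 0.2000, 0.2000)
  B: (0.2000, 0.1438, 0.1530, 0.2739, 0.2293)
A

Both distributions are close to uniform, making this a harder comparison.

H(A) = 2.3102 bits
H(B) = 2.2800 bits

The distribution closer to uniform has higher entropy.
Answer: A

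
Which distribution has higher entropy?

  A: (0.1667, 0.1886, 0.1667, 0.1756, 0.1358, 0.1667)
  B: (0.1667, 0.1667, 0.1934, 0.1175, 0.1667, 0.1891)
A

Both distributions are close to uniform, making this a harder comparison.

H(A) = 2.5782 bits
H(B) = 2.5683 bits

The distribution closer to uniform has higher entropy.
Answer: A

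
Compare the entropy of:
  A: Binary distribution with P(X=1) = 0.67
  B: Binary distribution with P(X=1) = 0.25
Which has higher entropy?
A

For binary distributions, entropy is maximized at p=0.5 and decreases as p moves toward 0 or 1.

H(A) = H(0.67) = 0.9149 bits
H(B) = H(0.25) = 0.8113 bits

Distribution A (p=0.67) is closer to uniform (p=0.5), so it has higher entropy.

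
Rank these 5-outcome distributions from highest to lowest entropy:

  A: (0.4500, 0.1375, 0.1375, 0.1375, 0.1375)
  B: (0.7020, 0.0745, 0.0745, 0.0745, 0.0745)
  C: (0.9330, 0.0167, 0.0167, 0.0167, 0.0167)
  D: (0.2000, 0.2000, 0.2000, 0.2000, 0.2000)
D > A > B > C

Key insight: Entropy is maximized by uniform distributions and minimized by concentrated distributions.

Entropies:
  H(A) = 2.0928 bits
  H(B) = 1.4748 bits
  H(C) = 0.4886 bits
  H(D) = 2.3219 bits

Ranking: D > A > B > C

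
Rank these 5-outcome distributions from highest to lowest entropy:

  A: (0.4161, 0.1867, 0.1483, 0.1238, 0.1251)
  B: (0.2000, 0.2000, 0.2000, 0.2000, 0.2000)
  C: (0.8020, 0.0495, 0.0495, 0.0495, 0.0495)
B > A > C

Key insight: Entropy is maximized by uniform distributions and minimized by concentrated distributions.

- Uniform distributions have maximum entropy log₂(5) = 2.3219 bits
- The more "peaked" or concentrated a distribution, the lower its entropy

Entropies:
  H(A) = 2.1350 bits
  H(B) = 2.3219 bits
  H(C) = 1.1139 bits

Ranking: B > A > C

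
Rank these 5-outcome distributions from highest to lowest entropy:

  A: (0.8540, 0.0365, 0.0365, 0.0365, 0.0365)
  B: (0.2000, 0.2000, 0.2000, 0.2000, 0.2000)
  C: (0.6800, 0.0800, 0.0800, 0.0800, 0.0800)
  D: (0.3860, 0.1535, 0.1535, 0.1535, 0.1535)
B > D > C > A

Key insight: Entropy is maximized by uniform distributions and minimized by concentrated distributions.

Entropies:
  H(A) = 0.8917 bits
  H(B) = 2.3219 bits
  H(C) = 1.5444 bits
  H(D) = 2.1902 bits

Ranking: B > D > C > A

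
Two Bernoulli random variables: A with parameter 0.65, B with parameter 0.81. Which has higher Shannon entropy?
A

For binary distributions, entropy is maximized at p=0.5 and decreases as p moves toward 0 or 1.

H(A) = H(0.65) = 0.9341 bits
H(B) = H(0.81) = 0.7015 bits

Distribution A (p=0.65) is closer to uniform (p=0.5), so it has higher entropy.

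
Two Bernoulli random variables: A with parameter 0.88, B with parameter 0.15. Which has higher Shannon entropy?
B

For binary distributions, entropy is maximized at p=0.5 and decreases as p moves toward 0 or 1.

H(A) = H(0.88) = 0.5294 bits
H(B) = H(0.15) = 0.6098 bits

Distribution B (p=0.15) is closer to uniform (p=0.5), so it has higher entropy.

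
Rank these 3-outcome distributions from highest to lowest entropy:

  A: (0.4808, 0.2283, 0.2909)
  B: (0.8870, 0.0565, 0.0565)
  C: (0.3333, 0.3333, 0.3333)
C > A > B

Key insight: Entropy is maximized by uniform distributions and minimized by concentrated distributions.

- Uniform distributions have maximum entropy log₂(3) = 1.5850 bits
- The more "peaked" or concentrated a distribution, the lower its entropy

Entropies:
  H(A) = 1.5127 bits
  H(B) = 0.6219 bits
  H(C) = 1.5850 bits

Ranking: C > A > B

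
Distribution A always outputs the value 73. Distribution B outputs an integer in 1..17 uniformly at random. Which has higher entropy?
B

A is deterministic, so H(A) = 0. B is uniform over 17 outcomes, so H(B) = log₂(17) = 4.087 bits. Any distribution with genuine randomness has higher entropy than a deterministic one.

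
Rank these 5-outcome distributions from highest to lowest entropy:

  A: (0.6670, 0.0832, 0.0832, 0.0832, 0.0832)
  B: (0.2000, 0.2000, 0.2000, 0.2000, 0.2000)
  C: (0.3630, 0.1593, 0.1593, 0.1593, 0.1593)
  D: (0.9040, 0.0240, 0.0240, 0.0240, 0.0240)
B > C > A > D

Key insight: Entropy is maximized by uniform distributions and minimized by concentrated distributions.

Entropies:
  H(A) = 1.5840 bits
  H(B) = 2.3219 bits
  H(C) = 2.2191 bits
  H(D) = 0.6482 bits

Ranking: B > C > A > D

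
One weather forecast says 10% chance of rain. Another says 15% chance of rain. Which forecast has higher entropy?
15% forecast

Treat each forecast as a Bernoulli distribution. Binary entropy is maximized at p=0.5 and falls off symmetrically toward 0 or 1. The 15% forecast is closer to 50%, so it is more uncertain. H(10%) ≈ 0.469 bits, H(15%) ≈ 0.610 bits.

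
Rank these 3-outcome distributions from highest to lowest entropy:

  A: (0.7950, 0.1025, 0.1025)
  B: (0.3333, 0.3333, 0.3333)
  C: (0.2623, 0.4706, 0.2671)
B > C > A

Key insight: Entropy is maximized by uniform distributions and minimized by concentrated distributions.

- Uniform distributions have maximum entropy log₂(3) = 1.5850 bits
- The more "peaked" or concentrated a distribution, the lower its entropy

Entropies:
  H(A) = 0.9368 bits
  H(B) = 1.5850 bits
  H(C) = 1.5269 bits

Ranking: B > C > A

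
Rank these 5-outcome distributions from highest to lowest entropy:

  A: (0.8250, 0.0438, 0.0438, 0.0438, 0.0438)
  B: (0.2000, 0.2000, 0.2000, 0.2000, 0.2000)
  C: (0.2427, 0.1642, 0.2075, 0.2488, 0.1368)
B > C > A

Key insight: Entropy is maximized by uniform distributions and minimized by concentrated distributions.

- Uniform distributions have maximum entropy log₂(5) = 2.3219 bits
- The more "peaked" or concentrated a distribution, the lower its entropy

Entropies:
  H(A) = 1.0190 bits
  H(B) = 2.3219 bits
  H(C) = 2.2865 bits

Ranking: B > C > A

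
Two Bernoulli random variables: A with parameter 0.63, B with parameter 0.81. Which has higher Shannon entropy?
A

For binary distributions, entropy is maximized at p=0.5 and decreases as p moves toward 0 or 1.

H(A) = H(0.63) = 0.9507 bits
H(B) = H(0.81) = 0.7015 bits

Distribution A (p=0.63) is closer to uniform (p=0.5), so it has higher entropy.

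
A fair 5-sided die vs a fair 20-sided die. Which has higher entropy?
20-sided die

Both are uniform distributions; for uniform over n outcomes, H = log₂(n). H(5-sided) = log₂(5) = 2.322 bits and H(20-sided) = log₂(20) = 4.322 bits. More outcomes in a uniform distribution means higher entropy.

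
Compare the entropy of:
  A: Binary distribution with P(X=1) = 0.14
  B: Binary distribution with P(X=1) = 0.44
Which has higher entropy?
B

For binary distributions, entropy is maximized at p=0.5 and decreases as p moves toward 0 or 1.

H(A) = H(0.14) = 0.5842 bits
H(B) = H(0.44) = 0.9896 bits

Distribution B (p=0.44) is closer to uniform (p=0.5), so it has higher entropy.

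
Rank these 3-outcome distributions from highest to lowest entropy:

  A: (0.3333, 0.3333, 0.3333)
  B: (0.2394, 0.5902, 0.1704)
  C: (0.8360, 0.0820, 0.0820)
A > B > C

Key insight: Entropy is maximized by uniform distributions and minimized by concentrated distributions.

- Uniform distributions have maximum entropy log₂(3) = 1.5850 bits
- The more "peaked" or concentrated a distribution, the lower its entropy

Entropies:
  H(A) = 1.5850 bits
  H(B) = 1.3778 bits
  H(C) = 0.8078 bits

Ranking: A > B > C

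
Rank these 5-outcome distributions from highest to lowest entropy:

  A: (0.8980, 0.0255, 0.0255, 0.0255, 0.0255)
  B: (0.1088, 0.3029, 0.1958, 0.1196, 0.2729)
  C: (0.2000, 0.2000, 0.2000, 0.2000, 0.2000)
C > B > A

Key insight: Entropy is maximized by uniform distributions and minimized by concentrated distributions.

- Uniform distributions have maximum entropy log₂(5) = 2.3219 bits
- The more "peaked" or concentrated a distribution, the lower its entropy

Entropies:
  H(A) = 0.6793 bits
  H(B) = 2.2085 bits
  H(C) = 2.3219 bits

Ranking: C > B > A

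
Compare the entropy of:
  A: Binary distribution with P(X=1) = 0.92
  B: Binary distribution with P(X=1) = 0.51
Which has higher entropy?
B

For binary distributions, entropy is maximized at p=0.5 and decreases as p moves toward 0 or 1.

H(A) = H(0.92) = 0.4022 bits
H(B) = H(0.51) = 0.9997 bits

Distribution B (p=0.51) is closer to uniform (p=0.5), so it has higher entropy.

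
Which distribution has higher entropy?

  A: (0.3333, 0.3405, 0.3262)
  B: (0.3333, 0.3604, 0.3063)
A

Both distributions are close to uniform, making this a harder comparison.

H(A) = 1.5847 bits
H(B) = 1.5818 bits

The distribution closer to uniform has higher entropy.
Answer: A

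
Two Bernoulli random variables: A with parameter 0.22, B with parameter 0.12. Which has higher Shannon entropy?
A

For binary distributions, entropy is maximized at p=0.5 and decreases as p moves toward 0 or 1.

H(A) = H(0.22) = 0.7602 bits
H(B) = H(0.12) = 0.5294 bits

Distribution A (p=0.22) is closer to uniform (p=0.5), so it has higher entropy.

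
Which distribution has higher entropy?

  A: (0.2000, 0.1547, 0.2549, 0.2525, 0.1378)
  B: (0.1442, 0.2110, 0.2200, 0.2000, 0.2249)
B

Both distributions are close to uniform, making this a harder comparison.

H(A) = 2.2790 bits
H(B) = 2.3055 bits

The distribution closer to uniform has higher entropy.
Answer: B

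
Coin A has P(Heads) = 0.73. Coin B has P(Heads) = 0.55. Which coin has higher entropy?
B

For binary distributions, entropy is maximized at p=0.5 and decreases as p moves toward 0 or 1.

H(A) = H(0.73) = 0.8415 bits
H(B) = H(0.55) = 0.9928 bits

Distribution B (p=0.55) is closer to uniform (p=0.5), so it has higher entropy.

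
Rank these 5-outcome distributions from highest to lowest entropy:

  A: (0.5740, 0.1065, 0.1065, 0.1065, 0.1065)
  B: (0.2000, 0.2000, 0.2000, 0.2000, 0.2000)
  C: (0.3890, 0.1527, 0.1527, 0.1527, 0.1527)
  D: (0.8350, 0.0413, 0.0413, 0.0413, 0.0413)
B > C > A > D

Key insight: Entropy is maximized by uniform distributions and minimized by concentrated distributions.

Entropies:
  H(A) = 1.8361 bits
  H(B) = 2.3219 bits
  H(C) = 2.1862 bits
  H(D) = 0.9761 bits

Ranking: B > C > A > D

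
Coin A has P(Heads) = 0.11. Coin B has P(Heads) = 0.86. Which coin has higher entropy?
B

For binary distributions, entropy is maximized at p=0.5 and decreases as p moves toward 0 or 1.

H(A) = H(0.11) = 0.4999 bits
H(B) = H(0.86) = 0.5842 bits

Distribution B (p=0.86) is closer to uniform (p=0.5), so it has higher entropy.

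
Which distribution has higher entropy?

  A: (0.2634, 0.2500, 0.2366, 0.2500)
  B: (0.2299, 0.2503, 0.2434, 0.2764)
A

Both distributions are close to uniform, making this a harder comparison.

H(A) = 1.9990 bits
H(B) = 1.9967 bits

The distribution closer to uniform has higher entropy.
Answer: A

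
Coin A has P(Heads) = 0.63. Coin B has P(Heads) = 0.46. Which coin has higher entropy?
B

For binary distributions, entropy is maximized at p=0.5 and decreases as p moves toward 0 or 1.

H(A) = H(0.63) = 0.9507 bits
H(B) = H(0.46) = 0.9954 bits

Distribution B (p=0.46) is closer to uniform (p=0.5), so it has higher entropy.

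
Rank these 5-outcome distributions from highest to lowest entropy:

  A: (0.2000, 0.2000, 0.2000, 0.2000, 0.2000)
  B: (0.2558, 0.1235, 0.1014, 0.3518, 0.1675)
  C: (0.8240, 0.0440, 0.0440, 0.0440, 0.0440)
A > B > C

Key insight: Entropy is maximized by uniform distributions and minimized by concentrated distributions.

- Uniform distributions have maximum entropy log₂(5) = 2.3219 bits
- The more "peaked" or concentrated a distribution, the lower its entropy

Entropies:
  H(A) = 2.3219 bits
  H(B) = 2.1726 bits
  H(C) = 1.0232 bits

Ranking: A > B > C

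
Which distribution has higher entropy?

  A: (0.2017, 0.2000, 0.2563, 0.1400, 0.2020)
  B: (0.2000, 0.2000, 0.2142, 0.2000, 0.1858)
B

Both distributions are close to uniform, making this a harder comparison.

H(A) = 2.2969 bits
H(B) = 2.3205 bits

The distribution closer to uniform has higher entropy.
Answer: B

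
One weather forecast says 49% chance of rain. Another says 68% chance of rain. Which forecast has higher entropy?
49% forecast

Treat each forecast as a Bernoulli distribution. Binary entropy is maximized at p=0.5 and falls off symmetrically toward 0 or 1. The 49% forecast is closer to 50%, so it is more uncertain. H(49%) ≈ 1.000 bits, H(68%) ≈ 0.904 bits.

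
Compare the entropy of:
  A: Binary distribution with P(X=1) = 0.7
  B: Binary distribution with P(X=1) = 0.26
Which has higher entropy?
A

For binary distributions, entropy is maximized at p=0.5 and decreases as p moves toward 0 or 1.

H(A) = H(0.7) = 0.8813 bits
H(B) = H(0.26) = 0.8267 bits

Distribution A (p=0.7) is closer to uniform (p=0.5), so it has higher entropy.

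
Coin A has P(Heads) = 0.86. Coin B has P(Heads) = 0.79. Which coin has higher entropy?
B

For binary distributions, entropy is maximized at p=0.5 and decreases as p moves toward 0 or 1.

H(A) = H(0.86) = 0.5842 bits
H(B) = H(0.79) = 0.7415 bits

Distribution B (p=0.79) is closer to uniform (p=0.5), so it has higher entropy.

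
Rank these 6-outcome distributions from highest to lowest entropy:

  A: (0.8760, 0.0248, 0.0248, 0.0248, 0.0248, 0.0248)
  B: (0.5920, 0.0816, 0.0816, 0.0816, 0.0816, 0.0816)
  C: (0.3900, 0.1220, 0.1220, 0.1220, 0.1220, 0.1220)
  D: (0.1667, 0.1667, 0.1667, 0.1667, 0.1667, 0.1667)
D > C > B > A

Key insight: Entropy is maximized by uniform distributions and minimized by concentrated distributions.

Entropies:
  H(A) = 0.8287 bits
  H(B) = 1.9228 bits
  H(C) = 2.3812 bits
  H(D) = 2.5850 bits

Ranking: D > C > B > A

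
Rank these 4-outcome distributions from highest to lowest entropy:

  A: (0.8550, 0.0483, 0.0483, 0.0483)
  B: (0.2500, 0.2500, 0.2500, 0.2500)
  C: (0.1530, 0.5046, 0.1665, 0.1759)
B > C > A

Key insight: Entropy is maximized by uniform distributions and minimized by concentrated distributions.

- Uniform distributions have maximum entropy log₂(4) = 2.0000 bits
- The more "peaked" or concentrated a distribution, the lower its entropy

Entropies:
  H(A) = 0.8270 bits
  H(B) = 2.0000 bits
  H(C) = 1.7839 bits

Ranking: B > C > A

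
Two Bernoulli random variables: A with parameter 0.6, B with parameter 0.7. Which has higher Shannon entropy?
A

For binary distributions, entropy is maximized at p=0.5 and decreases as p moves toward 0 or 1.

H(A) = H(0.6) = 0.9710 bits
H(B) = H(0.7) = 0.8813 bits

Distribution A (p=0.6) is closer to uniform (p=0.5), so it has higher entropy.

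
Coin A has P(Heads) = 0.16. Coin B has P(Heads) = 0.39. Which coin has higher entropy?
B

For binary distributions, entropy is maximized at p=0.5 and decreases as p moves toward 0 or 1.

H(A) = H(0.16) = 0.6343 bits
H(B) = H(0.39) = 0.9648 bits

Distribution B (p=0.39) is closer to uniform (p=0.5), so it has higher entropy.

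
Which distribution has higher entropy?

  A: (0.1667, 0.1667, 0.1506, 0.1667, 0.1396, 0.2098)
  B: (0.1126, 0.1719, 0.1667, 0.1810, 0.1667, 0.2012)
A

Both distributions are close to uniform, making this a harder comparison.

H(A) = 2.5730 bits
H(B) = 2.5648 bits

The distribution closer to uniform has higher entropy.
Answer: A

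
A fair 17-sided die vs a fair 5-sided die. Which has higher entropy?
17-sided die

Both are uniform distributions; for uniform over n outcomes, H = log₂(n). H(17-sided) = log₂(17) = 4.087 bits and H(5-sided) = log₂(5) = 2.322 bits. More outcomes in a uniform distribution means higher entropy.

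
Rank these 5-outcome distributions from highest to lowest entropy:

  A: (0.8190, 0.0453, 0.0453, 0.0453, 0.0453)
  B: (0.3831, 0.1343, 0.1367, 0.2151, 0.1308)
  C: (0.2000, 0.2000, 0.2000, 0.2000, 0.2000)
C > B > A

Key insight: Entropy is maximized by uniform distributions and minimized by concentrated distributions.

- Uniform distributions have maximum entropy log₂(5) = 2.3219 bits
- The more "peaked" or concentrated a distribution, the lower its entropy

Entropies:
  H(A) = 1.0443 bits
  H(B) = 2.1725 bits
  H(C) = 2.3219 bits

Ranking: C > B > A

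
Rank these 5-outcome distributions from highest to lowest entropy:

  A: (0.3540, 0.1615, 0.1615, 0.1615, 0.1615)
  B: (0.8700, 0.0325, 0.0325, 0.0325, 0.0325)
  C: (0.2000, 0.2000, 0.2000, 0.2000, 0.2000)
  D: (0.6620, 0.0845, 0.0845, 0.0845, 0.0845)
C > A > D > B

Key insight: Entropy is maximized by uniform distributions and minimized by concentrated distributions.

Entropies:
  H(A) = 2.2296 bits
  H(B) = 0.8174 bits
  H(C) = 2.3219 bits
  H(D) = 1.5989 bits

Ranking: C > A > D > B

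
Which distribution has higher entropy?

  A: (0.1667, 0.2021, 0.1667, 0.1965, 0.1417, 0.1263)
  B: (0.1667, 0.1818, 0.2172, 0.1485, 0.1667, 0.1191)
A

Both distributions are close to uniform, making this a harder comparison.

H(A) = 2.5657 bits
H(B) = 2.5615 bits

The distribution closer to uniform has higher entropy.
Answer: A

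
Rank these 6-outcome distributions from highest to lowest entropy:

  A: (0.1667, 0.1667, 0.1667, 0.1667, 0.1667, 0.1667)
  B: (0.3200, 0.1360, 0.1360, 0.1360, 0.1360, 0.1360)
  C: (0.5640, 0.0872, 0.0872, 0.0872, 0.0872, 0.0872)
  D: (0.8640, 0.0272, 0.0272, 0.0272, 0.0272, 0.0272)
A > B > C > D

Key insight: Entropy is maximized by uniform distributions and minimized by concentrated distributions.

Entropies:
  H(A) = 2.5850 bits
  H(B) = 2.4833 bits
  H(C) = 2.0005 bits
  H(D) = 0.8894 bits

Ranking: A > B > C > D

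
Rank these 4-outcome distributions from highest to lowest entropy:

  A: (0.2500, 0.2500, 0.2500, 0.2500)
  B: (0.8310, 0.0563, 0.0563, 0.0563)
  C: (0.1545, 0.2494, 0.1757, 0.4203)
A > C > B

Key insight: Entropy is maximized by uniform distributions and minimized by concentrated distributions.

- Uniform distributions have maximum entropy log₂(4) = 2.0000 bits
- The more "peaked" or concentrated a distribution, the lower its entropy

Entropies:
  H(A) = 2.0000 bits
  H(B) = 0.9233 bits
  H(C) = 1.8824 bits

Ranking: A > C > B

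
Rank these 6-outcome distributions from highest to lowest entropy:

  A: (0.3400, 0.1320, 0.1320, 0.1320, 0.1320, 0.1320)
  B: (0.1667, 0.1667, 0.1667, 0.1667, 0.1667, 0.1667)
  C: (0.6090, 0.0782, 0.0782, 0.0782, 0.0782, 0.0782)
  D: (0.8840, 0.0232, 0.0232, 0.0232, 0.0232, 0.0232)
B > A > C > D

Key insight: Entropy is maximized by uniform distributions and minimized by concentrated distributions.

Entropies:
  H(A) = 2.4573 bits
  H(B) = 2.5850 bits
  H(C) = 1.8733 bits
  H(D) = 0.7871 bits

Ranking: B > A > C > D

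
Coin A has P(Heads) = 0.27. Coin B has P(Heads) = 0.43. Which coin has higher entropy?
B

For binary distributions, entropy is maximized at p=0.5 and decreases as p moves toward 0 or 1.

H(A) = H(0.27) = 0.8415 bits
H(B) = H(0.43) = 0.9858 bits

Distribution B (p=0.43) is closer to uniform (p=0.5), so it has higher entropy.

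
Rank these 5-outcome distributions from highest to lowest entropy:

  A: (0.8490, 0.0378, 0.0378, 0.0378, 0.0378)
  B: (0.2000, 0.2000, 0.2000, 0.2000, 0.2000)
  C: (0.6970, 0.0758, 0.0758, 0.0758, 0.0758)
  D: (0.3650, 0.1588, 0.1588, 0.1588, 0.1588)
B > D > C > A

Key insight: Entropy is maximized by uniform distributions and minimized by concentrated distributions.

Entropies:
  H(A) = 0.9143 bits
  H(B) = 2.3219 bits
  H(C) = 1.4909 bits
  H(D) = 2.2168 bits

Ranking: B > D > C > A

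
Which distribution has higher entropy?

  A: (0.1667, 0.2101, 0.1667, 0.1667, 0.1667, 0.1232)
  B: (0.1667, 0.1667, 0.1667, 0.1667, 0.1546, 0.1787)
B

Both distributions are close to uniform, making this a harder comparison.

H(A) = 2.5684 bits
H(B) = 2.5837 bits

The distribution closer to uniform has higher entropy.
Answer: B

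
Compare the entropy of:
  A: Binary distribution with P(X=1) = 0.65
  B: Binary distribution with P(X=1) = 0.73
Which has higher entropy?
A

For binary distributions, entropy is maximized at p=0.5 and decreases as p moves toward 0 or 1.

H(A) = H(0.65) = 0.9341 bits
H(B) = H(0.73) = 0.8415 bits

Distribution A (p=0.65) is closer to uniform (p=0.5), so it has higher entropy.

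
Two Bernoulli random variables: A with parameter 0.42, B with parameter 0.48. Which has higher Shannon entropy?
B

For binary distributions, entropy is maximized at p=0.5 and decreases as p moves toward 0 or 1.

H(A) = H(0.42) = 0.9815 bits
H(B) = H(0.48) = 0.9988 bits

Distribution B (p=0.48) is closer to uniform (p=0.5), so it has higher entropy.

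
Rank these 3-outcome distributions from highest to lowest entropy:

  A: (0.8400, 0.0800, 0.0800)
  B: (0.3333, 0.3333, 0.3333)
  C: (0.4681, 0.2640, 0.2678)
B > C > A

Key insight: Entropy is maximized by uniform distributions and minimized by concentrated distributions.

- Uniform distributions have maximum entropy log₂(3) = 1.5850 bits
- The more "peaked" or concentrated a distribution, the lower its entropy

Entropies:
  H(A) = 0.7943 bits
  H(B) = 1.5850 bits
  H(C) = 1.5289 bits

Ranking: B > C > A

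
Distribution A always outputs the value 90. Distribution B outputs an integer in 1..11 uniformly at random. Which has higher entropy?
B

A is deterministic, so H(A) = 0. B is uniform over 11 outcomes, so H(B) = log₂(11) = 3.459 bits. Any distribution with genuine randomness has higher entropy than a deterministic one.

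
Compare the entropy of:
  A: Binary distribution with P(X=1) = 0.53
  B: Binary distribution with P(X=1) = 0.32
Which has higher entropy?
A

For binary distributions, entropy is maximized at p=0.5 and decreases as p moves toward 0 or 1.

H(A) = H(0.53) = 0.9974 bits
H(B) = H(0.32) = 0.9044 bits

Distribution A (p=0.53) is closer to uniform (p=0.5), so it has higher entropy.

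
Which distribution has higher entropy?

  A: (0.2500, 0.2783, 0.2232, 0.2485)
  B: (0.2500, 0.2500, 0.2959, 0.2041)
A

Both distributions are close to uniform, making this a harder comparison.

H(A) = 1.9956 bits
H(B) = 1.9878 bits

The distribution closer to uniform has higher entropy.
Answer: A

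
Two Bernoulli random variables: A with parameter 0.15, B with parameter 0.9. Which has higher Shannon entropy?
A

For binary distributions, entropy is maximized at p=0.5 and decreases as p moves toward 0 or 1.

H(A) = H(0.15) = 0.6098 bits
H(B) = H(0.9) = 0.4690 bits

Distribution A (p=0.15) is closer to uniform (p=0.5), so it has higher entropy.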